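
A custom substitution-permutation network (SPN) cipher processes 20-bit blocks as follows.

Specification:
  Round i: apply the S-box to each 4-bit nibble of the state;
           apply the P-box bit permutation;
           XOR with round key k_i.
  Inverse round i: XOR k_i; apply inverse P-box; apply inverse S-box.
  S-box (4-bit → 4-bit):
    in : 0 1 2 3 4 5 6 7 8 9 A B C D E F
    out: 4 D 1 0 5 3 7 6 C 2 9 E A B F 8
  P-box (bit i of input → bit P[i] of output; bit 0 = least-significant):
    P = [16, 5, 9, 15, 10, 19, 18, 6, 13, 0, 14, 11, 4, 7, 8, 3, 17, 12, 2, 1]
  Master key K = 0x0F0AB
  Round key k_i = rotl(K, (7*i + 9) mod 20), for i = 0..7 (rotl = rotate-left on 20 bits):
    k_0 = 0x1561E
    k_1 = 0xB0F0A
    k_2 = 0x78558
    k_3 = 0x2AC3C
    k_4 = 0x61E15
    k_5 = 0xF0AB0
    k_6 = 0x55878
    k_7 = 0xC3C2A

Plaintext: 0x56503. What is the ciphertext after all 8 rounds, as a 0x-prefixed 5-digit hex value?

0xA5E87

s_0 = plaintext = 0x56503
s_1 = Round(s_0, k_0) = 0x7678F
s_2 = Round(s_1, k_1) = 0xFDEDF
s_3 = Round(s_2, k_2) = 0xF6983
s_4 = Round(s_3, k_3) = 0x6ADEF
s_5 = Round(s_4, k_4) = 0x8A248
s_6 = Round(s_5, k_5) = 0xBACAE
s_7 = Round(s_6, k_6) = 0x4C607
s_8 = Round(s_7, k_7) = 0xA5E87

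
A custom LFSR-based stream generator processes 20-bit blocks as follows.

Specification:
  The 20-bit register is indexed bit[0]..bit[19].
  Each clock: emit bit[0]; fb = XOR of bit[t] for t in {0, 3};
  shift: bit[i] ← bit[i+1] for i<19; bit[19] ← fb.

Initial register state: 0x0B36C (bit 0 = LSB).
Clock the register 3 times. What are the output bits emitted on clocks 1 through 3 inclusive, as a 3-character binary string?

reg_0 = 0x0B36C
clock 1: out=0, reg = 0x859B6
clock 2: out=0, reg = 0x42CDB
clock 3: out=1, reg = 0x2166D

001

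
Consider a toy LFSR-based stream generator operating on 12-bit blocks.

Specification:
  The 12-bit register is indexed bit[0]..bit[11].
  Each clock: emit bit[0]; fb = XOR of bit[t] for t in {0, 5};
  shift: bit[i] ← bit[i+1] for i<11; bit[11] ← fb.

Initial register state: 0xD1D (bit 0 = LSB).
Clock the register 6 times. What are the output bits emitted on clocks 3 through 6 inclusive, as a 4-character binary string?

1110

reg_0 = 0xD1D
clock 1: out=1, reg = 0xE8E
clock 2: out=0, reg = 0x747
clock 3: out=1, reg = 0xBA3
clock 4: out=1, reg = 0x5D1
clock 5: out=1, reg = 0xAE8
clock 6: out=0, reg = 0xD74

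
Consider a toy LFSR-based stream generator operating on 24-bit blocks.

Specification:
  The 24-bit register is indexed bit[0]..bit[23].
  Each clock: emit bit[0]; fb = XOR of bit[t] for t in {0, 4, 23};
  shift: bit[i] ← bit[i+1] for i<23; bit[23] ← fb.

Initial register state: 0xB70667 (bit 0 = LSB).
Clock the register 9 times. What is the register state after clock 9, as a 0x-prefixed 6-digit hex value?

reg_0 = 0xB70667
clock 1: out=1, reg = 0x5B8333
clock 2: out=1, reg = 0x2DC199
clock 3: out=1, reg = 0x16E0CC
clock 4: out=0, reg = 0x0B7066
clock 5: out=0, reg = 0x05B833
clock 6: out=1, reg = 0x02DC19
clock 7: out=1, reg = 0x016E0C
clock 8: out=0, reg = 0x00B706
clock 9: out=0, reg = 0x005B83

0x005B83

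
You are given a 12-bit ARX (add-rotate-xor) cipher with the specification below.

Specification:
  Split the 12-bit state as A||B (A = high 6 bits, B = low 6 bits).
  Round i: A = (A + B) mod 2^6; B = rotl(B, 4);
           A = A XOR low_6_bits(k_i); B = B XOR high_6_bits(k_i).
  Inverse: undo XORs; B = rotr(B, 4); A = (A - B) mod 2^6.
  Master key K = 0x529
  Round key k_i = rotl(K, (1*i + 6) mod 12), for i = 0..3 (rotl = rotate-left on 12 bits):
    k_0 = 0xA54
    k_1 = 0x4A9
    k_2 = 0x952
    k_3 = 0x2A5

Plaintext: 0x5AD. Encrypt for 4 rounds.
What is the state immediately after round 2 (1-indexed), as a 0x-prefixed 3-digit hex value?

s_0 = plaintext = 0x5AD
s_1 = Round(s_0, k_0) = 0x5F2
s_2 = Round(s_1, k_1) = 0x83E
s_3 = Round(s_2, k_2) = 0x30A
s_4 = Round(s_3, k_3) = 0xCE8

0x83E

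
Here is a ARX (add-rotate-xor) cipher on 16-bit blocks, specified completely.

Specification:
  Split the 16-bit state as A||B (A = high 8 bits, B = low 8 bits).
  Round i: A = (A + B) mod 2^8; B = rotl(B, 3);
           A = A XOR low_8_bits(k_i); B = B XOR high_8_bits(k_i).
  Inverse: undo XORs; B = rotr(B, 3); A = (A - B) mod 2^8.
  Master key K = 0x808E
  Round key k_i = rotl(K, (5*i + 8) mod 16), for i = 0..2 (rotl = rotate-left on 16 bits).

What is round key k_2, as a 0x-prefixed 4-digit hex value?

K = 0x808E
k_0 = rotl(K, (5*0+8) mod 16) = rotl(K, 8) = 0x8E80
k_1 = rotl(K, (5*1+8) mod 16) = rotl(K, 13) = 0xD011
k_2 = rotl(K, (5*2+8) mod 16) = rotl(K, 2) = 0x023A

0x023A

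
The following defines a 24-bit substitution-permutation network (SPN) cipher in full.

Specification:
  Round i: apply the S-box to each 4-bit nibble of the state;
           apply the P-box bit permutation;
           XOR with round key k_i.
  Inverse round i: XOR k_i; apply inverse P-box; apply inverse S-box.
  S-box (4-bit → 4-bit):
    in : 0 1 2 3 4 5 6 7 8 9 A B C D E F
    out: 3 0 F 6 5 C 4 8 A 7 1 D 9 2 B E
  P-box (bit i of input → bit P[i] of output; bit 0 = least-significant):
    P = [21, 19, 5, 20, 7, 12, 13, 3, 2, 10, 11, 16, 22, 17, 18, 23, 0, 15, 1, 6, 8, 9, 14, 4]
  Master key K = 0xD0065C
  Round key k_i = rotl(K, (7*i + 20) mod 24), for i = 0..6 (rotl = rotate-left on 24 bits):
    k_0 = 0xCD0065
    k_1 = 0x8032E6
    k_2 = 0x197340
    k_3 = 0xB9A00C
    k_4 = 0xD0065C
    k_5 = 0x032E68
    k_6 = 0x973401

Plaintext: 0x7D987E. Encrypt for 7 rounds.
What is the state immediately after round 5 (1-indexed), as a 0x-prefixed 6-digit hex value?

0x577CFF

s_0 = plaintext = 0x7D987E
s_1 = Round(s_0, k_0) = 0xB2847D
s_2 = Round(s_1, k_1) = 0x0AFBB9
s_3 = Round(s_2, k_2) = 0xB658ED
s_4 = Round(s_3, k_3) = 0x34F596
s_5 = Round(s_4, k_4) = 0x577CFF
s_6 = Round(s_5, k_5) = 0x9A5E14
s_7 = Round(s_6, k_6) = 0x327324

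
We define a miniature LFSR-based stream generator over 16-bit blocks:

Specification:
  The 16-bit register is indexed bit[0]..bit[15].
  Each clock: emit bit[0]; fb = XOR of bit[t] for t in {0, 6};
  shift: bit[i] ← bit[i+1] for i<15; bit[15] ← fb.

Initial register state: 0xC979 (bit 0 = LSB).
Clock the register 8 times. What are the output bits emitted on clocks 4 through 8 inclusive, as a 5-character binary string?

reg_0 = 0xC979
clock 1: out=1, reg = 0x64BC
clock 2: out=0, reg = 0x325E
clock 3: out=0, reg = 0x992F
clock 4: out=1, reg = 0xCC97
clock 5: out=1, reg = 0xE64B
clock 6: out=1, reg = 0x7325
clock 7: out=1, reg = 0xB992
clock 8: out=0, reg = 0x5CC9

11110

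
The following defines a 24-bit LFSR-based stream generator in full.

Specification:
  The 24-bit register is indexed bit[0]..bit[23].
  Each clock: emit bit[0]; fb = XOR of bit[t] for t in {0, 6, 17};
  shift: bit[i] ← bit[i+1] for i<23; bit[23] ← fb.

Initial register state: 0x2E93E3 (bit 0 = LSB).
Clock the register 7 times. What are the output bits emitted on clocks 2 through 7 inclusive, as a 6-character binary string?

reg_0 = 0x2E93E3
clock 1: out=1, reg = 0x9749F1
clock 2: out=1, reg = 0xCBA4F8
clock 3: out=0, reg = 0x65D27C
clock 4: out=0, reg = 0xB2E93E
clock 5: out=0, reg = 0xD9749F
clock 6: out=1, reg = 0xECBA4F
clock 7: out=1, reg = 0x765D27

100011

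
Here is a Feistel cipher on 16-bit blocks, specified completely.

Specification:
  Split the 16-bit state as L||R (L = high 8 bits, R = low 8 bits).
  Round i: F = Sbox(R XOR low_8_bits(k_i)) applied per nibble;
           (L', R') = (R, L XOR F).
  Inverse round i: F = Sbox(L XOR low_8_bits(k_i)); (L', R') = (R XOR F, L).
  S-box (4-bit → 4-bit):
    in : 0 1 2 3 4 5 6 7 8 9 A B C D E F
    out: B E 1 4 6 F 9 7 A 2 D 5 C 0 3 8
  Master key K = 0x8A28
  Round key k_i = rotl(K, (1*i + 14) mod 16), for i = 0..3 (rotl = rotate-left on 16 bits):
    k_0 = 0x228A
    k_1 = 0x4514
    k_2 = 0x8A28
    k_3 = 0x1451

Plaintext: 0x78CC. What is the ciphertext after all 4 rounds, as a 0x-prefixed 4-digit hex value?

s_0 = plaintext = 0x78CC
s_1 = Round(s_0, k_0) = 0xCC11
s_2 = Round(s_1, k_1) = 0x1173
s_3 = Round(s_2, k_2) = 0x73E4
s_4 = Round(s_3, k_3) = 0xE42C

0xE42C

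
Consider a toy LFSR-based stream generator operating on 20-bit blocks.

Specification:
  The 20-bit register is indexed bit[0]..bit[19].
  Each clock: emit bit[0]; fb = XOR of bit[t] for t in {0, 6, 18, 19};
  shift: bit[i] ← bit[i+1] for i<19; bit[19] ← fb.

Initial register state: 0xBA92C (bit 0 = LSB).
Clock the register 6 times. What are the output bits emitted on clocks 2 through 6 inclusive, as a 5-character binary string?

reg_0 = 0xBA92C
clock 1: out=0, reg = 0xDD496
clock 2: out=0, reg = 0x6EA4B
clock 3: out=1, reg = 0xB7525
clock 4: out=1, reg = 0x5BA92
clock 5: out=0, reg = 0xADD49
clock 6: out=1, reg = 0xD6EA4

01101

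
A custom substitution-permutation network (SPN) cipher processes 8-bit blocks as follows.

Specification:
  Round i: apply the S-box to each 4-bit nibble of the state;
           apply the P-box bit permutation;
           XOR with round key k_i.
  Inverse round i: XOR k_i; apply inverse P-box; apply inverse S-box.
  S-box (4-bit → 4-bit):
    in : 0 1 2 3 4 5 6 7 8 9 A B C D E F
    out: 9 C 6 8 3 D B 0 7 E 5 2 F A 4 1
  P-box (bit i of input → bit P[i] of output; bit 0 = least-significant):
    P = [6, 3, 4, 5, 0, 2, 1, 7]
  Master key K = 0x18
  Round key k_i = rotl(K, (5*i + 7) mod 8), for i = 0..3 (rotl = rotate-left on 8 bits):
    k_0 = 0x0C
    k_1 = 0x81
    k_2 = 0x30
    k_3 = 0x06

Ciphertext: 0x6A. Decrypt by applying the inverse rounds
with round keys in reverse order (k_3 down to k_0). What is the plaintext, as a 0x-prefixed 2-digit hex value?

0xE3

s_0 = ciphertext = 0x6A
s_1 = InvRound(s_0, k_3) = 0xB6
s_2 = InvRound(s_1, k_2) = 0x97
s_3 = InvRound(s_2, k_1) = 0x2E
s_4 = InvRound(s_3, k_0) = 0xE3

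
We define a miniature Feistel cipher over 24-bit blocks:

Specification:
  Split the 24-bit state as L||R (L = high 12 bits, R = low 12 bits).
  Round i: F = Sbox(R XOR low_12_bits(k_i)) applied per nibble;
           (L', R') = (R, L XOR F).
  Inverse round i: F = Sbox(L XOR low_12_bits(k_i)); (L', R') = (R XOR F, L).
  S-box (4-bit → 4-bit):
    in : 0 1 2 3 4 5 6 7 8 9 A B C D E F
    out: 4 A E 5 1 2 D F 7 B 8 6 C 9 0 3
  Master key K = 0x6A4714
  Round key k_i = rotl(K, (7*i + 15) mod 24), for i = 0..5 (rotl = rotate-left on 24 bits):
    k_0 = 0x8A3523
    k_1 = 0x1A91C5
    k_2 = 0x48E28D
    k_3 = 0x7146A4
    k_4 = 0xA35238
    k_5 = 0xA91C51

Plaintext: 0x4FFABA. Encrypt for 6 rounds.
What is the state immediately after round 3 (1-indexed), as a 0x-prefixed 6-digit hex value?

s_0 = plaintext = 0x4FFABA
s_1 = Round(s_0, k_0) = 0xABA744
s_2 = Round(s_1, k_1) = 0x7447C0
s_3 = Round(s_2, k_2) = 0x7C055D
s_4 = Round(s_3, k_3) = 0x55D2FB
s_5 = Round(s_4, k_4) = 0x2FB198
s_6 = Round(s_5, k_5) = 0x198B30

0x7C055D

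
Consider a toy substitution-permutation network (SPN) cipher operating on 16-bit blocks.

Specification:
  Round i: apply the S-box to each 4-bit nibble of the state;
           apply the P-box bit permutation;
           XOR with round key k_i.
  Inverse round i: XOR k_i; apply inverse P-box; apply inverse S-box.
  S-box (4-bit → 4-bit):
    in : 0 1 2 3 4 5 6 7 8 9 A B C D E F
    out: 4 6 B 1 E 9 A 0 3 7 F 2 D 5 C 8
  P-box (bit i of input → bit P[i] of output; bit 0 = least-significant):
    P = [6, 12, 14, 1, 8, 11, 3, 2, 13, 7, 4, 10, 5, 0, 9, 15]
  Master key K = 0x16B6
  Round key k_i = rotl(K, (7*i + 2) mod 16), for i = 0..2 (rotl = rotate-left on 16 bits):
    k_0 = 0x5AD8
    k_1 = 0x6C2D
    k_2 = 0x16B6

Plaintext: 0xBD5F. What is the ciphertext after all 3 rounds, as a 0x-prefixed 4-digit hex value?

0xBFEB

s_0 = plaintext = 0xBD5F
s_1 = Round(s_0, k_0) = 0x7BCF
s_2 = Round(s_1, k_1) = 0x6DA3
s_3 = Round(s_2, k_2) = 0xBFEB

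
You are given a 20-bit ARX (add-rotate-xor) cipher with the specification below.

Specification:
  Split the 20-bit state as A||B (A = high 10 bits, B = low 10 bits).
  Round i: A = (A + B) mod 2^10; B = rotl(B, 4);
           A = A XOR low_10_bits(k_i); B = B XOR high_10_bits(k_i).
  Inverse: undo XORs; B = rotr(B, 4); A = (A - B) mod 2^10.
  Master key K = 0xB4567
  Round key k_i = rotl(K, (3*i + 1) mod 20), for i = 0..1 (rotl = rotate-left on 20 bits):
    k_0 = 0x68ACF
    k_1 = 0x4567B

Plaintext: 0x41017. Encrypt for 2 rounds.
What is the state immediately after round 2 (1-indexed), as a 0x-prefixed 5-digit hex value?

s_0 = plaintext = 0x41017
s_1 = Round(s_0, k_0) = 0xF50D2
s_2 = Round(s_1, k_1) = 0xB7436

0xB7436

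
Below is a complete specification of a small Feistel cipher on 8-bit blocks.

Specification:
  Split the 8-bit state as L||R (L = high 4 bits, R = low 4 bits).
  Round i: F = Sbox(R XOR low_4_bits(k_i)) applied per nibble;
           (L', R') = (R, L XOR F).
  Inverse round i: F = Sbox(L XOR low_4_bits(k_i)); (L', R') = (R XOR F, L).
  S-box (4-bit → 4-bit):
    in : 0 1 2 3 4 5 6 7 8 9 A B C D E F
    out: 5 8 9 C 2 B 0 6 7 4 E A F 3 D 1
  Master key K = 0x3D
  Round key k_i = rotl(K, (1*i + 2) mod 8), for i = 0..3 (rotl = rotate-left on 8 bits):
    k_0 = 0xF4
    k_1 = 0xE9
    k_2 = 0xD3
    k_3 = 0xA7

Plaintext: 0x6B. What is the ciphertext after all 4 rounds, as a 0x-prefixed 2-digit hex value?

s_0 = plaintext = 0x6B
s_1 = Round(s_0, k_0) = 0xB7
s_2 = Round(s_1, k_1) = 0x76
s_3 = Round(s_2, k_2) = 0x6C
s_4 = Round(s_3, k_3) = 0xCC

0xCC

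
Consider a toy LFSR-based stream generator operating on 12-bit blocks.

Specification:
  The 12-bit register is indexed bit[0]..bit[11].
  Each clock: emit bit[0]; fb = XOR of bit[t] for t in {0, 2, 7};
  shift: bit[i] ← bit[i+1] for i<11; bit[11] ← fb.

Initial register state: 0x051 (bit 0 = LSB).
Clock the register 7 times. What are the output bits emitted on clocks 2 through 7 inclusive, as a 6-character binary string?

000101

reg_0 = 0x051
clock 1: out=1, reg = 0x828
clock 2: out=0, reg = 0x414
clock 3: out=0, reg = 0xA0A
clock 4: out=0, reg = 0x505
clock 5: out=1, reg = 0x282
clock 6: out=0, reg = 0x941
clock 7: out=1, reg = 0xCA0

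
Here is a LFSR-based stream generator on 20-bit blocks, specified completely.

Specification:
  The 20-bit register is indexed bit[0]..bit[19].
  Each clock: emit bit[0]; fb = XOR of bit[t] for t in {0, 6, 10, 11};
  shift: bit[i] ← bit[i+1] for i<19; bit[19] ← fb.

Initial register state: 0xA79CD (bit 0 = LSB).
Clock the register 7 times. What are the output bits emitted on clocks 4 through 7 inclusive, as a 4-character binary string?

reg_0 = 0xA79CD
clock 1: out=1, reg = 0xD3CE6
clock 2: out=0, reg = 0xE9E73
clock 3: out=1, reg = 0x74F39
clock 4: out=1, reg = 0xBA79C
clock 5: out=0, reg = 0xDD3CE
clock 6: out=0, reg = 0xEE9E7
clock 7: out=1, reg = 0xF74F3

1001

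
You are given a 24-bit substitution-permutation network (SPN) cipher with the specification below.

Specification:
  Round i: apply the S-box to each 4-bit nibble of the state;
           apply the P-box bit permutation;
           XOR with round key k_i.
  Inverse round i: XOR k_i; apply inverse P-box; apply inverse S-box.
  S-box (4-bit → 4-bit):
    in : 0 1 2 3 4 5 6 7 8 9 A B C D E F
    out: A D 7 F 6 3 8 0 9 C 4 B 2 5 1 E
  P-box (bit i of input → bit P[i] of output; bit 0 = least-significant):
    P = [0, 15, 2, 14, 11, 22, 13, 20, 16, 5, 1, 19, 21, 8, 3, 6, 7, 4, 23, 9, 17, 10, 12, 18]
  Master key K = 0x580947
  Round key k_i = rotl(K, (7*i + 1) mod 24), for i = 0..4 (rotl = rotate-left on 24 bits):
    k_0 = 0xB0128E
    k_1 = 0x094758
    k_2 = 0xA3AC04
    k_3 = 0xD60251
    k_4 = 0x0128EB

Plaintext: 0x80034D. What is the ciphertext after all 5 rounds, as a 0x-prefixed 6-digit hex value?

s_0 = plaintext = 0x80034D
s_1 = Round(s_0, k_0) = 0xFF31F9
s_2 = Round(s_1, k_1) = 0xF43006
s_3 = Round(s_2, k_2) = 0x5FF97C
s_4 = Round(s_3, k_3) = 0x5C850B
s_5 = Round(s_4, k_4) = 0x72EC9A

0x72EC9A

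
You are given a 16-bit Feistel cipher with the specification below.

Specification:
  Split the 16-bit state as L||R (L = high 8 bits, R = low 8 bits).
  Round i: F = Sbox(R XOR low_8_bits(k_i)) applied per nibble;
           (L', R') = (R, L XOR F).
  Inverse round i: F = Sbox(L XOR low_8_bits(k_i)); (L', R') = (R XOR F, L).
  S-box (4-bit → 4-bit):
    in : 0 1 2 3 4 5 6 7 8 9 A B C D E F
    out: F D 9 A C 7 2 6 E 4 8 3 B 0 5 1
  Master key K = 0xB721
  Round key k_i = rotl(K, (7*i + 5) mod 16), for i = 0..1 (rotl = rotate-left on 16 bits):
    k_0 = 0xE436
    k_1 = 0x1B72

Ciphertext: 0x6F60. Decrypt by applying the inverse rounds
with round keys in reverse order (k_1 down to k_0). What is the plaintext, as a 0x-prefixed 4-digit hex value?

s_0 = ciphertext = 0x6F60
s_1 = InvRound(s_0, k_1) = 0xB06F
s_2 = InvRound(s_1, k_0) = 0x8DB0

0x8DB0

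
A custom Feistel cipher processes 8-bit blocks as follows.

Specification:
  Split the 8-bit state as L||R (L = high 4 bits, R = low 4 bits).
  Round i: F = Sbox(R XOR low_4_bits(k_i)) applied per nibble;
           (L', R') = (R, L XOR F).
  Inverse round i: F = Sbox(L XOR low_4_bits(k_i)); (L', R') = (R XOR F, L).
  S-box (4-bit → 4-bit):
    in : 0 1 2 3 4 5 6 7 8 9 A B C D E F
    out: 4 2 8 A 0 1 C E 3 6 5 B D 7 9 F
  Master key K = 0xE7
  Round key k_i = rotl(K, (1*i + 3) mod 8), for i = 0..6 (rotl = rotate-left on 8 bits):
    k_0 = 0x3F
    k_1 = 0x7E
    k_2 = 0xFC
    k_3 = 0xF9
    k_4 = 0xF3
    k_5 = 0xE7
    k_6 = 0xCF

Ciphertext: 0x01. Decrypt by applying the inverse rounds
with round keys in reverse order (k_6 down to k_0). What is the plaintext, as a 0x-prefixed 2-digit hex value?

0xBD

s_0 = ciphertext = 0x01
s_1 = InvRound(s_0, k_6) = 0xE0
s_2 = InvRound(s_1, k_5) = 0x6E
s_3 = InvRound(s_2, k_4) = 0xF6
s_4 = InvRound(s_3, k_3) = 0xAF
s_5 = InvRound(s_4, k_2) = 0x3A
s_6 = InvRound(s_5, k_1) = 0xD3
s_7 = InvRound(s_6, k_0) = 0xBD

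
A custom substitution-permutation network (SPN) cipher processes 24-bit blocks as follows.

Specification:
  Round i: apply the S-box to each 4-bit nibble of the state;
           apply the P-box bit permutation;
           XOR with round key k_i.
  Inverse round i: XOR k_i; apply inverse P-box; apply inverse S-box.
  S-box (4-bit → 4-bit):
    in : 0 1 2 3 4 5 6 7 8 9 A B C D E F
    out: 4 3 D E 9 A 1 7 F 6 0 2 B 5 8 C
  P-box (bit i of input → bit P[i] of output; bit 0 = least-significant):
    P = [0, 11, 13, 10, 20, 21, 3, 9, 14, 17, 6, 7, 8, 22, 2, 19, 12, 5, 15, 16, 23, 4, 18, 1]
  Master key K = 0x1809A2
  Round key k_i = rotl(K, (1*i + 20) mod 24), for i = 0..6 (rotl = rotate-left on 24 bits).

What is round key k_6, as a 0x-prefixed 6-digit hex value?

K = 0x1809A2
k_0 = rotl(K, (1*0+20) mod 24) = rotl(K, 20) = 0x21809A
k_1 = rotl(K, (1*1+20) mod 24) = rotl(K, 21) = 0x430134
k_2 = rotl(K, (1*2+20) mod 24) = rotl(K, 22) = 0x860268
k_3 = rotl(K, (1*3+20) mod 24) = rotl(K, 23) = 0x0C04D1
k_4 = rotl(K, (1*4+20) mod 24) = rotl(K, 0) = 0x1809A2
k_5 = rotl(K, (1*5+20) mod 24) = rotl(K, 1) = 0x301344
k_6 = rotl(K, (1*6+20) mod 24) = rotl(K, 2) = 0x602688

0x602688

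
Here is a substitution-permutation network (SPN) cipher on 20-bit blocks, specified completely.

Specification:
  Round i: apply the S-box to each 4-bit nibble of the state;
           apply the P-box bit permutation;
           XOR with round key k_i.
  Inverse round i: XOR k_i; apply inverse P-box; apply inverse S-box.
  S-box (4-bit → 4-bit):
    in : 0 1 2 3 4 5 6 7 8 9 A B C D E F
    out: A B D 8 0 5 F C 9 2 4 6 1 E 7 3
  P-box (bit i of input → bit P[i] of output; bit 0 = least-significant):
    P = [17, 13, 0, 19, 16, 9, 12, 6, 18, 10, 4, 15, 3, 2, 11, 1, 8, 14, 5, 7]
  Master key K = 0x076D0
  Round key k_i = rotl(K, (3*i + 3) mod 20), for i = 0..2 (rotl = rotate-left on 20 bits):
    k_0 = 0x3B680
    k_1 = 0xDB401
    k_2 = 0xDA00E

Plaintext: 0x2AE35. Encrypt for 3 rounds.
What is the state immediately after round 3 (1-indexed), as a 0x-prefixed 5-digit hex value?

0xFB4E5

s_0 = plaintext = 0x2AE35
s_1 = Round(s_0, k_0) = 0x5BB71
s_2 = Round(s_1, k_1) = 0x78975
s_3 = Round(s_2, k_2) = 0xFB4E5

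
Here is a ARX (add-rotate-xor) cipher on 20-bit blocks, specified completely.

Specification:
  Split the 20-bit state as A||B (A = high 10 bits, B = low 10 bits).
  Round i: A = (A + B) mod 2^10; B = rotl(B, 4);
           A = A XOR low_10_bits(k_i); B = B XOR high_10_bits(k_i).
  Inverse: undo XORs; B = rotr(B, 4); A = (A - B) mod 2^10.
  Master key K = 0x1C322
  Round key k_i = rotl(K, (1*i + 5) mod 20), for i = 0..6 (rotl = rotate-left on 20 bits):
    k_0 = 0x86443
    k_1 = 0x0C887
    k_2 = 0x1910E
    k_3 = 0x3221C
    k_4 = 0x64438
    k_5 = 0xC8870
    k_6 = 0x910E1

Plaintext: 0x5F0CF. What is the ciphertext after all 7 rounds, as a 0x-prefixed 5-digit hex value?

0x811B3

s_0 = plaintext = 0x5F0CF
s_1 = Round(s_0, k_0) = 0x822EA
s_2 = Round(s_1, k_1) = 0x1D699
s_3 = Round(s_2, k_2) = 0x801FE
s_4 = Round(s_3, k_3) = 0x78B2F
s_5 = Round(s_4, k_4) = 0x4A76D
s_6 = Round(s_5, k_5) = 0x399FF
s_7 = Round(s_6, k_6) = 0x811B3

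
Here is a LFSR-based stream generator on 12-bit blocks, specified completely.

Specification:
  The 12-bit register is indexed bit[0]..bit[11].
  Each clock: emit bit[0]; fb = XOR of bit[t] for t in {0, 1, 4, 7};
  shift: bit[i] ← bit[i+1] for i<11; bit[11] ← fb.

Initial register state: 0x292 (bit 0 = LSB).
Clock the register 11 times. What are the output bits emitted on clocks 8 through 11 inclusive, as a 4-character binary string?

1010

reg_0 = 0x292
clock 1: out=0, reg = 0x949
clock 2: out=1, reg = 0xCA4
clock 3: out=0, reg = 0xE52
clock 4: out=0, reg = 0x729
clock 5: out=1, reg = 0xB94
clock 6: out=0, reg = 0x5CA
clock 7: out=0, reg = 0x2E5
clock 8: out=1, reg = 0x172
clock 9: out=0, reg = 0x0B9
clock 10: out=1, reg = 0x85C
clock 11: out=0, reg = 0xC2E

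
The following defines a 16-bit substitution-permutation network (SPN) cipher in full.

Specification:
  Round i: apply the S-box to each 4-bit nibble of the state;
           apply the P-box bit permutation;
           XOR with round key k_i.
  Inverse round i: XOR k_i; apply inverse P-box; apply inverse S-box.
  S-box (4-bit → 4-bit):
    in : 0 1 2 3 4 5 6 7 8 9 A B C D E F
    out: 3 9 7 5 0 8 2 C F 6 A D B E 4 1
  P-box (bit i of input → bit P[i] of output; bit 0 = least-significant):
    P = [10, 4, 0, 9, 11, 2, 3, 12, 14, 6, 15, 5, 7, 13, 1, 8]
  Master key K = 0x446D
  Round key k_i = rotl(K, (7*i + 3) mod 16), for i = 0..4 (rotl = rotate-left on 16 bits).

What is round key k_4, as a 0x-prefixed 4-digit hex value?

0xA236

K = 0x446D
k_0 = rotl(K, (7*0+3) mod 16) = rotl(K, 3) = 0x236A
k_1 = rotl(K, (7*1+3) mod 16) = rotl(K, 10) = 0xB511
k_2 = rotl(K, (7*2+3) mod 16) = rotl(K, 1) = 0x88DA
k_3 = rotl(K, (7*3+3) mod 16) = rotl(K, 8) = 0x6D44
k_4 = rotl(K, (7*4+3) mod 16) = rotl(K, 15) = 0xA236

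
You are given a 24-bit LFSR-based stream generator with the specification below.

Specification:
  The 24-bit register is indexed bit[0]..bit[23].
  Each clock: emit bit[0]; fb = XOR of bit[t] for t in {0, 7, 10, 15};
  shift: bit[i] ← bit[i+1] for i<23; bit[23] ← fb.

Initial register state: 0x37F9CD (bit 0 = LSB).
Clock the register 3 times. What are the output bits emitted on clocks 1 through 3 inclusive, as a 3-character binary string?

101

reg_0 = 0x37F9CD
clock 1: out=1, reg = 0x9BFCE6
clock 2: out=0, reg = 0xCDFE73
clock 3: out=1, reg = 0xE6FF39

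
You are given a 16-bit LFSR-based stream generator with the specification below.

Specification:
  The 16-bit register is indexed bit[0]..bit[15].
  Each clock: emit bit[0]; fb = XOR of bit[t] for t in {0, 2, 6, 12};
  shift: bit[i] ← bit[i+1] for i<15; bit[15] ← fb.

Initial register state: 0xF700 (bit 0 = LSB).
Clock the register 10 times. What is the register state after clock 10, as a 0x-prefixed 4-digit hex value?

0xC8FD

reg_0 = 0xF700
clock 1: out=0, reg = 0xFB80
clock 2: out=0, reg = 0xFDC0
clock 3: out=0, reg = 0x7EE0
clock 4: out=0, reg = 0x3F70
clock 5: out=0, reg = 0x1FB8
clock 6: out=0, reg = 0x8FDC
clock 7: out=0, reg = 0x47EE
clock 8: out=0, reg = 0x23F7
clock 9: out=1, reg = 0x91FB
clock 10: out=1, reg = 0xC8FD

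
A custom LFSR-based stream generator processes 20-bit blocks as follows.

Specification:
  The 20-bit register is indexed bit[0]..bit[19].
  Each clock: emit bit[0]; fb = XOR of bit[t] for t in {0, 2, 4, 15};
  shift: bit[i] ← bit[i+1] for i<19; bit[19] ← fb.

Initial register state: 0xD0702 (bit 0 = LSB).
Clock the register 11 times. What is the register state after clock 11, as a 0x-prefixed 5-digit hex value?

0x751A0

reg_0 = 0xD0702
clock 1: out=0, reg = 0x68381
clock 2: out=1, reg = 0x341C0
clock 3: out=0, reg = 0x1A0E0
clock 4: out=0, reg = 0x8D070
clock 5: out=0, reg = 0x46838
clock 6: out=0, reg = 0xA341C
clock 7: out=0, reg = 0x51A0E
clock 8: out=0, reg = 0xA8D07
clock 9: out=1, reg = 0xD4683
clock 10: out=1, reg = 0xEA341
clock 11: out=1, reg = 0x751A0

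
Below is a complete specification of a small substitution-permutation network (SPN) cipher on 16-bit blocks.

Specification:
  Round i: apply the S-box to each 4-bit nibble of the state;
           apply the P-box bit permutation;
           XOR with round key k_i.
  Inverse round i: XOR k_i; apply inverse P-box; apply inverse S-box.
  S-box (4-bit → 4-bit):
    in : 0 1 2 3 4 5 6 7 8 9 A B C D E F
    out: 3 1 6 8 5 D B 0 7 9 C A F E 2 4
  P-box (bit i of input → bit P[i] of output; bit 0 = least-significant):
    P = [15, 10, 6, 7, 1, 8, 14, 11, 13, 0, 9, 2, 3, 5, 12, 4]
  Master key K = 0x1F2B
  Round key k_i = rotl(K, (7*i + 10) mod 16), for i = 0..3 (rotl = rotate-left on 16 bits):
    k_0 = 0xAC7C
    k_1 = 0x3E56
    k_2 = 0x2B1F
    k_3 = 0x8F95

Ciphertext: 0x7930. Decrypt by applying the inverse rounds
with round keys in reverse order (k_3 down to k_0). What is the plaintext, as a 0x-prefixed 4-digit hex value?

s_0 = ciphertext = 0x7930
s_1 = InvRound(s_0, k_3) = 0x2CF6
s_2 = InvRound(s_1, k_2) = 0x02ED
s_3 = InvRound(s_2, k_1) = 0xC09B
s_4 = InvRound(s_3, k_0) = 0xE65D

0xE65D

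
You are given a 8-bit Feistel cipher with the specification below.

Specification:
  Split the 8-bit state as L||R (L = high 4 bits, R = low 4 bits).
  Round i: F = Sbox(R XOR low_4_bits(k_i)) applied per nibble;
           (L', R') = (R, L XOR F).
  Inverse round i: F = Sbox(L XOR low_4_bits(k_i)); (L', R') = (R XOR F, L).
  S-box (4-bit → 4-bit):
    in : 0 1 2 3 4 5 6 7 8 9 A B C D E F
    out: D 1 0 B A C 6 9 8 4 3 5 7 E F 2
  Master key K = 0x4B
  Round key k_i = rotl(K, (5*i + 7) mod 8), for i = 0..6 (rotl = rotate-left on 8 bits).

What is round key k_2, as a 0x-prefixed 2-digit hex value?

K = 0x4B
k_0 = rotl(K, (5*0+7) mod 8) = rotl(K, 7) = 0xA5
k_1 = rotl(K, (5*1+7) mod 8) = rotl(K, 4) = 0xB4
k_2 = rotl(K, (5*2+7) mod 8) = rotl(K, 1) = 0x96

0x96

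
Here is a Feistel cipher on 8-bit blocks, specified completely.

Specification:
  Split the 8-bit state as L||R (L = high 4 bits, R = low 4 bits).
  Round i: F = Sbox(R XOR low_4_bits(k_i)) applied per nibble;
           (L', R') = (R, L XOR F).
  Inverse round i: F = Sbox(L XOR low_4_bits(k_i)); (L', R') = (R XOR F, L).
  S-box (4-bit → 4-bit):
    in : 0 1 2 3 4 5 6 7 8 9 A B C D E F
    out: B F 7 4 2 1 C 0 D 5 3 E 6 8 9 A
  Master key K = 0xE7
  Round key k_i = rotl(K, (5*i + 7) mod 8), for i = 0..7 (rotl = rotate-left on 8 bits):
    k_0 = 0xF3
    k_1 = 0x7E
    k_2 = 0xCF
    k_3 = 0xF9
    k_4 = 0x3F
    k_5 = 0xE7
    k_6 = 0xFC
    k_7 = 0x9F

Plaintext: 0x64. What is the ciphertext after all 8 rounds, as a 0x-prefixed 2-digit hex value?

0xAF

s_0 = plaintext = 0x64
s_1 = Round(s_0, k_0) = 0x46
s_2 = Round(s_1, k_1) = 0x69
s_3 = Round(s_2, k_2) = 0x9A
s_4 = Round(s_3, k_3) = 0xAD
s_5 = Round(s_4, k_4) = 0xDD
s_6 = Round(s_5, k_5) = 0xDE
s_7 = Round(s_6, k_6) = 0xEA
s_8 = Round(s_7, k_7) = 0xAF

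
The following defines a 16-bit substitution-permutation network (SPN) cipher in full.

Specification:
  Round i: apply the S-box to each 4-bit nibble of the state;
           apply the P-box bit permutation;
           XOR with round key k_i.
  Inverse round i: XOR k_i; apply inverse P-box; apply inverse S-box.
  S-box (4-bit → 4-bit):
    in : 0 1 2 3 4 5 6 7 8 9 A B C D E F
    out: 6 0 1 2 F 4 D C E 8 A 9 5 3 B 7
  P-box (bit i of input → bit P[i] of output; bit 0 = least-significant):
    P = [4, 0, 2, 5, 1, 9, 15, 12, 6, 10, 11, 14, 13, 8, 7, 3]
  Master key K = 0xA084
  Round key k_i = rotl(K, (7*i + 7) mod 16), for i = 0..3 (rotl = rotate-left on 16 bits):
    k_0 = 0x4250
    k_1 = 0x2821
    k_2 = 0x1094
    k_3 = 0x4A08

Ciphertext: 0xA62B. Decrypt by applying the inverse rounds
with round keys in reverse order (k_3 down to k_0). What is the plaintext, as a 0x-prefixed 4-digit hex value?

s_0 = ciphertext = 0xA62B
s_1 = InvRound(s_0, k_3) = 0x28CA
s_2 = InvRound(s_1, k_2) = 0xBCBC
s_3 = InvRound(s_2, k_1) = 0x737F
s_4 = InvRound(s_3, k_0) = 0xE1B8

0xE1B8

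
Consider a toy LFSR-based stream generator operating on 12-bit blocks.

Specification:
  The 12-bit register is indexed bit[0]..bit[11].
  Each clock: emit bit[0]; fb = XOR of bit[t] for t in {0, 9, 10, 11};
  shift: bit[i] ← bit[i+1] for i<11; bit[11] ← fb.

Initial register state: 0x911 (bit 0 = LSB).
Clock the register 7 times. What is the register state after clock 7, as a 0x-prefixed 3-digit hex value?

0x352

reg_0 = 0x911
clock 1: out=1, reg = 0x488
clock 2: out=0, reg = 0xA44
clock 3: out=0, reg = 0x522
clock 4: out=0, reg = 0xA91
clock 5: out=1, reg = 0xD48
clock 6: out=0, reg = 0x6A4
clock 7: out=0, reg = 0x352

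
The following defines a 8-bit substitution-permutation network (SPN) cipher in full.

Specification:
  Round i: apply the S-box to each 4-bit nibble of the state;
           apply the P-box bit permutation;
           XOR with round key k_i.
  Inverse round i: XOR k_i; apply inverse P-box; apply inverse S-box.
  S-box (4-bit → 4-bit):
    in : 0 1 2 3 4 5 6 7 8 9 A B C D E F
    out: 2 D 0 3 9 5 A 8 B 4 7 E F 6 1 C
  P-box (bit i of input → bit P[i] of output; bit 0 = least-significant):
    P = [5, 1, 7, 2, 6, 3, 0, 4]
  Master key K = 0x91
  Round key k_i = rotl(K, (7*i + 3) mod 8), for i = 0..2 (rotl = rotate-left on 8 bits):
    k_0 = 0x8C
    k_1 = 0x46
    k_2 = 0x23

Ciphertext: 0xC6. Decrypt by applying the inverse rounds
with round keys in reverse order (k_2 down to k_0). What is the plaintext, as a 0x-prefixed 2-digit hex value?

0x83

s_0 = ciphertext = 0xC6
s_1 = InvRound(s_0, k_2) = 0x51
s_2 = InvRound(s_1, k_1) = 0xF6
s_3 = InvRound(s_2, k_0) = 0x83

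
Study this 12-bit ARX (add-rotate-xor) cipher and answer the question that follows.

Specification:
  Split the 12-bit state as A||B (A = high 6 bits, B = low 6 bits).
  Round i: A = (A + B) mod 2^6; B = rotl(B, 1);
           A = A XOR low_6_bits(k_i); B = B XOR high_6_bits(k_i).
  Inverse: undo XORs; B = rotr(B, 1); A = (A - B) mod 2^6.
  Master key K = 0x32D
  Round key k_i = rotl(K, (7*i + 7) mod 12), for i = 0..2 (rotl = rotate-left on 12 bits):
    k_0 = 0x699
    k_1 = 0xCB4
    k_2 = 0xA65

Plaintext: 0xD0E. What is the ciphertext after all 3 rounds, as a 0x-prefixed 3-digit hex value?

0xD94

s_0 = plaintext = 0xD0E
s_1 = Round(s_0, k_0) = 0x6C6
s_2 = Round(s_1, k_1) = 0x57E
s_3 = Round(s_2, k_2) = 0xD94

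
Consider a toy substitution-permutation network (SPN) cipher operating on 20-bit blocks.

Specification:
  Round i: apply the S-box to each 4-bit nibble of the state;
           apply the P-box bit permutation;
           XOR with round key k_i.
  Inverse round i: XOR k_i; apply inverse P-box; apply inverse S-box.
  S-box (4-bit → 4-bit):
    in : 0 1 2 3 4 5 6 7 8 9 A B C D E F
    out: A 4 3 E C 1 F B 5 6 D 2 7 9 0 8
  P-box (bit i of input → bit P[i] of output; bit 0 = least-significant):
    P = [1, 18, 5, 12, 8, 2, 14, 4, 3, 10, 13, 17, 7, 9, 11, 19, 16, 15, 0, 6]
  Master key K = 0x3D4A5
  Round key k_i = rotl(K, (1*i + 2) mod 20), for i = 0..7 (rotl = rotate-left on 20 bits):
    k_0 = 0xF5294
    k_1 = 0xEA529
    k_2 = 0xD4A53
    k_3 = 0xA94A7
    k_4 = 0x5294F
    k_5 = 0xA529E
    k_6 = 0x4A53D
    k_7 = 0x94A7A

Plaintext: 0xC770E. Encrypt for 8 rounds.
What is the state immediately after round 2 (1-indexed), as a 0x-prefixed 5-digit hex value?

s_0 = plaintext = 0xC770E
s_1 = Round(s_0, k_0) = 0x4D409
s_2 = Round(s_1, k_1) = 0x085DC
s_3 = Round(s_2, k_2) = 0x9C3A9
s_4 = Round(s_3, k_3) = 0xC7B16
s_5 = Round(s_4, k_4) = 0x8FFEC
s_6 = Round(s_5, k_5) = 0x552BD
s_7 = Round(s_6, k_6) = 0x5B1B3
s_8 = Round(s_7, k_7) = 0xC785E

0x085DC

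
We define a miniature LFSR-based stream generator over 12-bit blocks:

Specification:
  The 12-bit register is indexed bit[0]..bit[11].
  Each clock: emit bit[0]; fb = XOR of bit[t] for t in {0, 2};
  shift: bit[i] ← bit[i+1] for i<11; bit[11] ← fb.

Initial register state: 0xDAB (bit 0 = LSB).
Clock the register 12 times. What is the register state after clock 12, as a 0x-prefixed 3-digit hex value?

reg_0 = 0xDAB
clock 1: out=1, reg = 0xED5
clock 2: out=1, reg = 0x76A
clock 3: out=0, reg = 0x3B5
clock 4: out=1, reg = 0x1DA
clock 5: out=0, reg = 0x0ED
clock 6: out=1, reg = 0x076
clock 7: out=0, reg = 0x83B
clock 8: out=1, reg = 0xC1D
clock 9: out=1, reg = 0x60E
clock 10: out=0, reg = 0xB07
clock 11: out=1, reg = 0x583
clock 12: out=1, reg = 0xAC1

0xAC1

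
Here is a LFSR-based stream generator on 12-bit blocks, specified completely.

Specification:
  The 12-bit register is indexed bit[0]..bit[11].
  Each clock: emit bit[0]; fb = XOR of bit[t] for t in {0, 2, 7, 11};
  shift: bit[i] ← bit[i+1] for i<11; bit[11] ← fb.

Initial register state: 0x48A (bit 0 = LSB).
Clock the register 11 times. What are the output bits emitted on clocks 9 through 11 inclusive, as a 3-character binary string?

reg_0 = 0x48A
clock 1: out=0, reg = 0xA45
clock 2: out=1, reg = 0xD22
clock 3: out=0, reg = 0xE91
clock 4: out=1, reg = 0xF48
clock 5: out=0, reg = 0xFA4
clock 6: out=0, reg = 0xFD2
clock 7: out=0, reg = 0x7E9
clock 8: out=1, reg = 0x3F4
clock 9: out=0, reg = 0x1FA
clock 10: out=0, reg = 0x8FD
clock 11: out=1, reg = 0x47E

001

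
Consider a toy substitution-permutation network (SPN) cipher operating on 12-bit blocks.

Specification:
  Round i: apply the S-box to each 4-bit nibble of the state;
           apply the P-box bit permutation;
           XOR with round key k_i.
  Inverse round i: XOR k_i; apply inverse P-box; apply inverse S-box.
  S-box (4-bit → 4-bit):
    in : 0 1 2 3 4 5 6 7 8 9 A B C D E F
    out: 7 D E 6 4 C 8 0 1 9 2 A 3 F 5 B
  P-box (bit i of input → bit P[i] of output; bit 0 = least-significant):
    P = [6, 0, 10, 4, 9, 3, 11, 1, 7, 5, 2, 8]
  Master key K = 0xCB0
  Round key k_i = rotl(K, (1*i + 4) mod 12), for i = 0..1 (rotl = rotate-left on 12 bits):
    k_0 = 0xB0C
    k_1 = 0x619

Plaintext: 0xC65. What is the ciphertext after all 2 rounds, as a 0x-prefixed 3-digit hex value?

s_0 = plaintext = 0xC65
s_1 = Round(s_0, k_0) = 0xFBE
s_2 = Round(s_1, k_1) = 0x3F3

0x3F3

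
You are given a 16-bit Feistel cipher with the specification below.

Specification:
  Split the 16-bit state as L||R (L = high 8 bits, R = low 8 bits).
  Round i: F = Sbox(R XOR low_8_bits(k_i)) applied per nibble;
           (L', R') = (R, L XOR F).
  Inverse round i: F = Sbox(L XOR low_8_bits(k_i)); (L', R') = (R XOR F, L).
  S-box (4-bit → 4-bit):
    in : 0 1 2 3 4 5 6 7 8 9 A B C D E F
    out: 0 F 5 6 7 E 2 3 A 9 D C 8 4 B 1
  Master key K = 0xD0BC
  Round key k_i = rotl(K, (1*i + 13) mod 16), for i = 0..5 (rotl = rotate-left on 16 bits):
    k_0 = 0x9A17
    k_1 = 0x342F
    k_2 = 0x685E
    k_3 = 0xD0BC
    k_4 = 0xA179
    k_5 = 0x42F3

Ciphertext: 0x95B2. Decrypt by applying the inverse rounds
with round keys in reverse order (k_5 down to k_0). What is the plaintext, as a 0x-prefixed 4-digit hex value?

s_0 = ciphertext = 0x95B2
s_1 = InvRound(s_0, k_5) = 0x9095
s_2 = InvRound(s_1, k_4) = 0x2C90
s_3 = InvRound(s_2, k_3) = 0x002C
s_4 = InvRound(s_3, k_2) = 0xC700
s_5 = InvRound(s_4, k_1) = 0xBAC7
s_6 = InvRound(s_5, k_0) = 0x13BA

0x13BA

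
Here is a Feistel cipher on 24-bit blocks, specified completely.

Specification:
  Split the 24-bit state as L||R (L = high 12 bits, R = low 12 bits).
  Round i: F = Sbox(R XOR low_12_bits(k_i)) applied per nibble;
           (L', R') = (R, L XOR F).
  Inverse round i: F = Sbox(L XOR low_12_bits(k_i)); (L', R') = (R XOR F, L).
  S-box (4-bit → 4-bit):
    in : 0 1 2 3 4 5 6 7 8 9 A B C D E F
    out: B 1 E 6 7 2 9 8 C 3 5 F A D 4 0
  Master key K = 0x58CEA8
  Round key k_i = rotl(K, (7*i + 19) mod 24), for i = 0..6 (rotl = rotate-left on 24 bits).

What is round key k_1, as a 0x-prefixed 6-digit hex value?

0x633AA1

K = 0x58CEA8
k_0 = rotl(K, (7*0+19) mod 24) = rotl(K, 19) = 0x42C675
k_1 = rotl(K, (7*1+19) mod 24) = rotl(K, 2) = 0x633AA1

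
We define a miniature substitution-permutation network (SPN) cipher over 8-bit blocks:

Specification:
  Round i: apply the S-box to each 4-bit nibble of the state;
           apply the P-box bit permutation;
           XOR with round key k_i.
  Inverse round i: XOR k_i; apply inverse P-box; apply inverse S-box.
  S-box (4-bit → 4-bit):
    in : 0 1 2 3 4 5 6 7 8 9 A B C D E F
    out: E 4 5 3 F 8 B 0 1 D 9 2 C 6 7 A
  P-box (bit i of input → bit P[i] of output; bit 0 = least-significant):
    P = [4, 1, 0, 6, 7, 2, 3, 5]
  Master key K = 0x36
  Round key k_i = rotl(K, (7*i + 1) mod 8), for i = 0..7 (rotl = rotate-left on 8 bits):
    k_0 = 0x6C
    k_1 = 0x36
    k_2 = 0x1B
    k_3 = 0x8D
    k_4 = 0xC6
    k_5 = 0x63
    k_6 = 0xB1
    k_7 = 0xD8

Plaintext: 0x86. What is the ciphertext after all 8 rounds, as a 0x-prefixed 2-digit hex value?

0x34

s_0 = plaintext = 0x86
s_1 = Round(s_0, k_0) = 0xBE
s_2 = Round(s_1, k_1) = 0x21
s_3 = Round(s_2, k_2) = 0x92
s_4 = Round(s_3, k_3) = 0x34
s_5 = Round(s_4, k_4) = 0x11
s_6 = Round(s_5, k_5) = 0x6A
s_7 = Round(s_6, k_6) = 0x45
s_8 = Round(s_7, k_7) = 0x34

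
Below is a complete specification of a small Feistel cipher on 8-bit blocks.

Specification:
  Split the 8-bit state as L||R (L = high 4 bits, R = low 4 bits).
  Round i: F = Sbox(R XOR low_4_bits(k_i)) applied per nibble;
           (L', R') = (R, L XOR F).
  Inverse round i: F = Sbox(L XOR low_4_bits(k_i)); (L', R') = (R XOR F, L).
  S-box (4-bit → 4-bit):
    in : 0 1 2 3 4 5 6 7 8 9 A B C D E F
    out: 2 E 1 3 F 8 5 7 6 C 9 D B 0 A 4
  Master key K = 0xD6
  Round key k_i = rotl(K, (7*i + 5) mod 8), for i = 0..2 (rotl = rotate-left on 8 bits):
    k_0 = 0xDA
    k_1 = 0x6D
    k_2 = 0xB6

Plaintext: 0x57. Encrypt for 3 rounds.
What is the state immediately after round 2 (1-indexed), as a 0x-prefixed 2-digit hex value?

0x51

s_0 = plaintext = 0x57
s_1 = Round(s_0, k_0) = 0x75
s_2 = Round(s_1, k_1) = 0x51
s_3 = Round(s_2, k_2) = 0x12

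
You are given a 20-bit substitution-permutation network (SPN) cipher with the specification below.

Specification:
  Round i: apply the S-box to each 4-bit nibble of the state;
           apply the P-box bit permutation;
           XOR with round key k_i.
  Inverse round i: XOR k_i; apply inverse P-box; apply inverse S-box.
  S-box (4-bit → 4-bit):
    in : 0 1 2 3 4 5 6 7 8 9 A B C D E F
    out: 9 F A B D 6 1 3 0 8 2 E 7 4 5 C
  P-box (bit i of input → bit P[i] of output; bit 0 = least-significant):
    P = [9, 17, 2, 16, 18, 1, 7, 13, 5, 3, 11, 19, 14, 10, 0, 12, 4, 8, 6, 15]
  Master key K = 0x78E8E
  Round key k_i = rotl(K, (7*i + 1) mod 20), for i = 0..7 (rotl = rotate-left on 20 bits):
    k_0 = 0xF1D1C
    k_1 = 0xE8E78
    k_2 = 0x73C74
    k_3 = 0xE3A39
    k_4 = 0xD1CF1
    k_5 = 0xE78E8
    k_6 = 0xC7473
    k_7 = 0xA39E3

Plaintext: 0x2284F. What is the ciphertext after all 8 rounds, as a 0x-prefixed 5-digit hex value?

0x52AA1

s_0 = plaintext = 0x2284F
s_1 = Round(s_0, k_0) = 0xAA898
s_2 = Round(s_1, k_1) = 0xEAB78
s_3 = Round(s_2, k_2) = 0xB302E
s_4 = Round(s_3, k_3) = 0x6CD5F
s_5 = Round(s_4, k_4) = 0xC5066
s_6 = Round(s_5, k_5) = 0x27F99
s_7 = Round(s_6, k_6) = 0x59973
s_8 = Round(s_7, k_7) = 0x52AA1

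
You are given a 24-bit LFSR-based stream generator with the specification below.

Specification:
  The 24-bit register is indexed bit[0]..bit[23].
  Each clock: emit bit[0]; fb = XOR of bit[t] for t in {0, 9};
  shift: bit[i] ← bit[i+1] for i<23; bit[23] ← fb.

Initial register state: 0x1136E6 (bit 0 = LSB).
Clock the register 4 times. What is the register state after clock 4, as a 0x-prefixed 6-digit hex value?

0xD1136E

reg_0 = 0x1136E6
clock 1: out=0, reg = 0x889B73
clock 2: out=1, reg = 0x444DB9
clock 3: out=1, reg = 0xA226DC
clock 4: out=0, reg = 0xD1136E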